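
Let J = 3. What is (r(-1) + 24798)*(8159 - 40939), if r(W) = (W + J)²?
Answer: -813009560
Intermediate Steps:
r(W) = (3 + W)² (r(W) = (W + 3)² = (3 + W)²)
(r(-1) + 24798)*(8159 - 40939) = ((3 - 1)² + 24798)*(8159 - 40939) = (2² + 24798)*(-32780) = (4 + 24798)*(-32780) = 24802*(-32780) = -813009560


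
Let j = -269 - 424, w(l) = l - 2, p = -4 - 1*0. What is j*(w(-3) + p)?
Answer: 6237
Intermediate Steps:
p = -4 (p = -4 + 0 = -4)
w(l) = -2 + l
j = -693
j*(w(-3) + p) = -693*((-2 - 3) - 4) = -693*(-5 - 4) = -693*(-9) = 6237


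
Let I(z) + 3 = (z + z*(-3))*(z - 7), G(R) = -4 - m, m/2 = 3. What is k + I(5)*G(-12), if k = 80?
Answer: -90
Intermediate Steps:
m = 6 (m = 2*3 = 6)
G(R) = -10 (G(R) = -4 - 1*6 = -4 - 6 = -10)
I(z) = -3 - 2*z*(-7 + z) (I(z) = -3 + (z + z*(-3))*(z - 7) = -3 + (z - 3*z)*(-7 + z) = -3 + (-2*z)*(-7 + z) = -3 - 2*z*(-7 + z))
k + I(5)*G(-12) = 80 + (-3 - 2*5**2 + 14*5)*(-10) = 80 + (-3 - 2*25 + 70)*(-10) = 80 + (-3 - 50 + 70)*(-10) = 80 + 17*(-10) = 80 - 170 = -90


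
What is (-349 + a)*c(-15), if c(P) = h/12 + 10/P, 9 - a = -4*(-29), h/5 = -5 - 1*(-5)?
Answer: 304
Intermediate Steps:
h = 0 (h = 5*(-5 - 1*(-5)) = 5*(-5 + 5) = 5*0 = 0)
a = -107 (a = 9 - (-4)*(-29) = 9 - 1*116 = 9 - 116 = -107)
c(P) = 10/P (c(P) = 0/12 + 10/P = 0*(1/12) + 10/P = 0 + 10/P = 10/P)
(-349 + a)*c(-15) = (-349 - 107)*(10/(-15)) = -4560*(-1)/15 = -456*(-⅔) = 304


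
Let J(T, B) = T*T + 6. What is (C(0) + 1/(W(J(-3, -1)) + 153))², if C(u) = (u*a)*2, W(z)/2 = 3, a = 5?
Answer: 1/25281 ≈ 3.9555e-5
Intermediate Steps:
J(T, B) = 6 + T² (J(T, B) = T² + 6 = 6 + T²)
W(z) = 6 (W(z) = 2*3 = 6)
C(u) = 10*u (C(u) = (u*5)*2 = (5*u)*2 = 10*u)
(C(0) + 1/(W(J(-3, -1)) + 153))² = (10*0 + 1/(6 + 153))² = (0 + 1/159)² = (1/159)² = 1/25281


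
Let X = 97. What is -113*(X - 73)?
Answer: -2712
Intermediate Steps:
-113*(X - 73) = -113*(97 - 73) = -113*24 = -2712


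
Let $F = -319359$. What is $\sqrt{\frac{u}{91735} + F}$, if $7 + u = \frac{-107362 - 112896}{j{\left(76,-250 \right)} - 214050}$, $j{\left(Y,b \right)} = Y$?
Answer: $\frac{i \sqrt{1230470769283873887536123}}{1962890489} \approx 565.12 i$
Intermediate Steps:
$u = - \frac{638780}{106987}$ ($u = -7 + \frac{-107362 - 112896}{76 - 214050} = -7 - \frac{220258}{-213974} = -7 - - \frac{110129}{106987} = -7 + \frac{110129}{106987} = - \frac{638780}{106987} \approx -5.9706$)
$\sqrt{\frac{u}{91735} + F} = \sqrt{- \frac{638780}{106987 \cdot 91735} - 319359} = \sqrt{\left(- \frac{638780}{106987}\right) \frac{1}{91735} - 319359} = \sqrt{- \frac{127756}{1962890489} - 319359} = \sqrt{- \frac{626866743804307}{1962890489}} = \frac{i \sqrt{1230470769283873887536123}}{1962890489}$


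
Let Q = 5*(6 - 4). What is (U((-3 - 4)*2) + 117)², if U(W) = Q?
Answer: 16129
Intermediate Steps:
Q = 10 (Q = 5*2 = 10)
U(W) = 10
(U((-3 - 4)*2) + 117)² = (10 + 117)² = 127² = 16129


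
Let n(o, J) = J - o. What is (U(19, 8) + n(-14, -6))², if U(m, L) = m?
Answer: 729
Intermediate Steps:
(U(19, 8) + n(-14, -6))² = (19 + (-6 - 1*(-14)))² = (19 + (-6 + 14))² = (19 + 8)² = 27² = 729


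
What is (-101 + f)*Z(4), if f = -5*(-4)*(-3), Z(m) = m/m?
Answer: -161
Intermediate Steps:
Z(m) = 1
f = -60 (f = 20*(-3) = -60)
(-101 + f)*Z(4) = (-101 - 60)*1 = -161*1 = -161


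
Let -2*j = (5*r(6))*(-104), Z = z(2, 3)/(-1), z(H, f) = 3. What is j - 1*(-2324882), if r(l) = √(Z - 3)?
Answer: 2324882 + 260*I*√6 ≈ 2.3249e+6 + 636.87*I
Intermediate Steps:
Z = -3 (Z = 3/(-1) = 3*(-1) = -3)
r(l) = I*√6 (r(l) = √(-3 - 3) = √(-6) = I*√6)
j = 260*I*√6 (j = -5*(I*√6)*(-104)/2 = -5*I*√6*(-104)/2 = -(-260)*I*√6 = 260*I*√6 ≈ 636.87*I)
j - 1*(-2324882) = 260*I*√6 - 1*(-2324882) = 260*I*√6 + 2324882 = 2324882 + 260*I*√6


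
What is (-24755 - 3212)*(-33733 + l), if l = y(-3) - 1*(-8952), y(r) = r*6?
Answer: 693553633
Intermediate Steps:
y(r) = 6*r
l = 8934 (l = 6*(-3) - 1*(-8952) = -18 + 8952 = 8934)
(-24755 - 3212)*(-33733 + l) = (-24755 - 3212)*(-33733 + 8934) = -27967*(-24799) = 693553633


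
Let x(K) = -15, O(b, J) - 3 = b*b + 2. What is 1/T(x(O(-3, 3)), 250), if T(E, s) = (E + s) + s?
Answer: 1/485 ≈ 0.0020619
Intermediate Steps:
O(b, J) = 5 + b² (O(b, J) = 3 + (b*b + 2) = 3 + (b² + 2) = 3 + (2 + b²) = 5 + b²)
T(E, s) = E + 2*s
1/T(x(O(-3, 3)), 250) = 1/(-15 + 2*250) = 1/(-15 + 500) = 1/485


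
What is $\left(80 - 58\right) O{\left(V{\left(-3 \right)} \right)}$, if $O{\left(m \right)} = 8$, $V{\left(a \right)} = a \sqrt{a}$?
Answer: $176$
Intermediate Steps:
$V{\left(a \right)} = a^{\frac{3}{2}}$
$\left(80 - 58\right) O{\left(V{\left(-3 \right)} \right)} = \left(80 - 58\right) 8 = 22 \cdot 8 = 176$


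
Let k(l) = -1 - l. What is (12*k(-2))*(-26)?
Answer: -312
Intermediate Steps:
(12*k(-2))*(-26) = (12*(-1 - 1*(-2)))*(-26) = (12*(-1 + 2))*(-26) = (12*1)*(-26) = 12*(-26) = -312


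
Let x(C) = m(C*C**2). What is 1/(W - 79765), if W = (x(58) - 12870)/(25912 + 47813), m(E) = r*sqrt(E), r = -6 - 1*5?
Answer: -433553685568875/34582485413825766473 + 47036550*sqrt(58)/34582485413825766473 ≈ -1.2537e-5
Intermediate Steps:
r = -11 (r = -6 - 5 = -11)
m(E) = -11*sqrt(E)
x(C) = -11*sqrt(C**3)
W = -858/4915 - 638*sqrt(58)/73725 (W = (-11*58*sqrt(58) - 12870)/(25912 + 47813) = (-638*sqrt(58) - 12870)/73725 = (-638*sqrt(58) - 12870)*(1/73725) = (-12870 - 638*sqrt(58))*(1/73725) = -858/4915 - 638*sqrt(58)/73725 ≈ -0.24047)
1/(W - 79765) = 1/((-858/4915 - 638*sqrt(58)/73725) - 79765) = 1/(-392045833/4915 - 638*sqrt(58)/73725)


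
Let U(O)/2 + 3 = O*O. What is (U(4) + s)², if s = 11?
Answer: 1369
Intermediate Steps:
U(O) = -6 + 2*O² (U(O) = -6 + 2*(O*O) = -6 + 2*O²)
(U(4) + s)² = ((-6 + 2*4²) + 11)² = ((-6 + 2*16) + 11)² = ((-6 + 32) + 11)² = (26 + 11)² = 37² = 1369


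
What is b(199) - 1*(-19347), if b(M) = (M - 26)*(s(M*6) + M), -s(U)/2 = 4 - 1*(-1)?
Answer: 52044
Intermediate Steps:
s(U) = -10 (s(U) = -2*(4 - 1*(-1)) = -2*(4 + 1) = -2*5 = -10)
b(M) = (-26 + M)*(-10 + M) (b(M) = (M - 26)*(-10 + M) = (-26 + M)*(-10 + M))
b(199) - 1*(-19347) = (260 + 199² - 36*199) - 1*(-19347) = (260 + 39601 - 7164) + 19347 = 32697 + 19347 = 52044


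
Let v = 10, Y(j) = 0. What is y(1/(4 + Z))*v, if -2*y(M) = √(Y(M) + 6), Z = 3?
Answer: -5*√6 ≈ -12.247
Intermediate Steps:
y(M) = -√6/2 (y(M) = -√(0 + 6)/2 = -√6/2)
y(1/(4 + Z))*v = -√6/2*10 = -5*√6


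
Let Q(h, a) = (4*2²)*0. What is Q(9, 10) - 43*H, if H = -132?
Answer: 5676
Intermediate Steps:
Q(h, a) = 0 (Q(h, a) = (4*4)*0 = 16*0 = 0)
Q(9, 10) - 43*H = 0 - 43*(-132) = 0 + 5676 = 5676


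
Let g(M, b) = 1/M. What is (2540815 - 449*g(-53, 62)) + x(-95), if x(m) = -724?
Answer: 134625272/53 ≈ 2.5401e+6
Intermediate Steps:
(2540815 - 449*g(-53, 62)) + x(-95) = (2540815 - 449/(-53)) - 724 = (2540815 - 449*(-1/53)) - 724 = (2540815 + 449/53) - 724 = 134663644/53 - 724 = 134625272/53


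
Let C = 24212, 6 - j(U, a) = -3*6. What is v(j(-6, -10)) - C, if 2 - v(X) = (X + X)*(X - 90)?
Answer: -21042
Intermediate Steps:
j(U, a) = 24 (j(U, a) = 6 - (-3)*6 = 6 - 1*(-18) = 6 + 18 = 24)
v(X) = 2 - 2*X*(-90 + X) (v(X) = 2 - (X + X)*(X - 90) = 2 - 2*X*(-90 + X))
v(j(-6, -10)) - C = (2 - 2*24**2 + 180*24) - 1*24212 = (2 - 2*576 + 4320) - 24212 = (2 - 1152 + 4320) - 24212 = 3170 - 24212 = -21042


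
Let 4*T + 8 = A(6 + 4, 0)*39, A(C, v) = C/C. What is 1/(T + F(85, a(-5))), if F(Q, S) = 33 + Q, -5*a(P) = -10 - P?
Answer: 4/503 ≈ 0.0079523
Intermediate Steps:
A(C, v) = 1
a(P) = 2 + P/5 (a(P) = -(-10 - P)/5 = 2 + P/5)
T = 31/4 (T = -2 + (1*39)/4 = -2 + (1/4)*39 = -2 + 39/4 = 31/4 ≈ 7.7500)
1/(T + F(85, a(-5))) = 1/(31/4 + (33 + 85)) = 1/(31/4 + 118) = 1/(503/4) = 4/503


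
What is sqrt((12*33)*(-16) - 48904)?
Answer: 2*I*sqrt(13810) ≈ 235.03*I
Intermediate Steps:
sqrt((12*33)*(-16) - 48904) = sqrt(396*(-16) - 48904) = sqrt(-6336 - 48904) = sqrt(-55240) = 2*I*sqrt(13810)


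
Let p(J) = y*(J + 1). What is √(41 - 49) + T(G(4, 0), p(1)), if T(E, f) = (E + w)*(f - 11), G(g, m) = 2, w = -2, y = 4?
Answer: 2*I*√2 ≈ 2.8284*I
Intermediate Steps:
p(J) = 4 + 4*J (p(J) = 4*(J + 1) = 4*(1 + J) = 4 + 4*J)
T(E, f) = (-11 + f)*(-2 + E) (T(E, f) = (E - 2)*(f - 11) = (-2 + E)*(-11 + f) = (-11 + f)*(-2 + E))
√(41 - 49) + T(G(4, 0), p(1)) = √(41 - 49) + (22 - 11*2 - 2*(4 + 4*1) + 2*(4 + 4*1)) = √(-8) + (22 - 22 - 2*(4 + 4) + 2*(4 + 4)) = 2*I*√2 + (22 - 22 - 2*8 + 2*8) = 2*I*√2 + (22 - 22 - 16 + 16) = 2*I*√2 + 0 = 2*I*√2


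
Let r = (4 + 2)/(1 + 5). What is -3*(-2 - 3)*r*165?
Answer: 2475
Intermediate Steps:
r = 1 (r = 6/6 = 6*(1/6) = 1)
-3*(-2 - 3)*r*165 = -3*(-2 - 3)*165 = -(-15)*165 = -3*(-5)*165 = 15*165 = 2475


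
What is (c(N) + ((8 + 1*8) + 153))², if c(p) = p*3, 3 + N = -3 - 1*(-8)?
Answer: 30625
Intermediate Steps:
N = 2 (N = -3 + (-3 - 1*(-8)) = -3 + (-3 + 8) = -3 + 5 = 2)
c(p) = 3*p
(c(N) + ((8 + 1*8) + 153))² = (3*2 + ((8 + 1*8) + 153))² = (6 + ((8 + 8) + 153))² = (6 + (16 + 153))² = (6 + 169)² = 175² = 30625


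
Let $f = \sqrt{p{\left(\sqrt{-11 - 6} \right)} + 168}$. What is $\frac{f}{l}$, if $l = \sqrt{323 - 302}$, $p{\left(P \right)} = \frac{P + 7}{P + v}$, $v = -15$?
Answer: $\frac{\sqrt{21} \sqrt{\frac{2513 - 169 i \sqrt{17}}{15 - i \sqrt{17}}}}{21} \approx 2.8254 - 0.0031587 i$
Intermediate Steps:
$p{\left(P \right)} = \frac{7 + P}{-15 + P}$ ($p{\left(P \right)} = \frac{P + 7}{P - 15} = \frac{7 + P}{-15 + P}$)
$f = \sqrt{168 + \frac{7 + i \sqrt{17}}{-15 + i \sqrt{17}}}$ ($f = \sqrt{\frac{7 + \sqrt{-11 - 6}}{-15 + \sqrt{-11 - 6}} + 168} = \sqrt{\frac{7 + \sqrt{-17}}{-15 + \sqrt{-17}} + 168} = \sqrt{\frac{7 + i \sqrt{17}}{-15 + i \sqrt{17}} + 168} = \sqrt{168 + \frac{7 + i \sqrt{17}}{-15 + i \sqrt{17}}} \approx 12.947 - 0.0145 i$)
$l = \sqrt{21} \approx 4.5826$
$\frac{f}{l} = \frac{\sqrt{\frac{2513 - 169 i \sqrt{17}}{15 - i \sqrt{17}}}}{\sqrt{21}} = \sqrt{\frac{2513 - 169 i \sqrt{17}}{15 - i \sqrt{17}}} \frac{\sqrt{21}}{21} = \frac{\sqrt{21} \sqrt{\frac{2513 - 169 i \sqrt{17}}{15 - i \sqrt{17}}}}{21}$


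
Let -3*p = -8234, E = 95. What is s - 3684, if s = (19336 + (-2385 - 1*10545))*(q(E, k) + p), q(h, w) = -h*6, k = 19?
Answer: 41781692/3 ≈ 1.3927e+7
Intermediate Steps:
q(h, w) = -6*h
p = 8234/3 (p = -⅓*(-8234) = 8234/3 ≈ 2744.7)
s = 41792744/3 (s = (19336 + (-2385 - 1*10545))*(-6*95 + 8234/3) = (19336 + (-2385 - 10545))*(-570 + 8234/3) = (19336 - 12930)*(6524/3) = 6406*(6524/3) = 41792744/3 ≈ 1.3931e+7)
s - 3684 = 41792744/3 - 3684 = 41781692/3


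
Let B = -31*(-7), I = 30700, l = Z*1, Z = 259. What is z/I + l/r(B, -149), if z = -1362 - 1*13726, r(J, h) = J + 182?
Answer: 68971/437475 ≈ 0.15766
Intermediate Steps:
l = 259 (l = 259*1 = 259)
B = 217
r(J, h) = 182 + J
z = -15088 (z = -1362 - 13726 = -15088)
z/I + l/r(B, -149) = -15088/30700 + 259/(182 + 217) = -15088*1/30700 + 259/399 = -3772/7675 + 259*(1/399) = -3772/7675 + 37/57 = 68971/437475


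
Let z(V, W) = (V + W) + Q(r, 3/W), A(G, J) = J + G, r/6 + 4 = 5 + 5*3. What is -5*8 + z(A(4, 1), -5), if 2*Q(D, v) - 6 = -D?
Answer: -85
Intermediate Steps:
r = 96 (r = -24 + 6*(5 + 5*3) = -24 + 6*(5 + 15) = -24 + 6*20 = -24 + 120 = 96)
Q(D, v) = 3 - D/2 (Q(D, v) = 3 + (-D)/2 = 3 - D/2)
A(G, J) = G + J
z(V, W) = -45 + V + W (z(V, W) = (V + W) + (3 - ½*96) = (V + W) + (3 - 48) = (V + W) - 45 = -45 + V + W)
-5*8 + z(A(4, 1), -5) = -5*8 + (-45 + (4 + 1) - 5) = -40 + (-45 + 5 - 5) = -40 - 45 = -85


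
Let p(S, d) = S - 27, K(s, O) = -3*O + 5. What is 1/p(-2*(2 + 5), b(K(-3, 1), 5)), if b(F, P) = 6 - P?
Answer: -1/41 ≈ -0.024390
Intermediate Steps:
K(s, O) = 5 - 3*O
p(S, d) = -27 + S
1/p(-2*(2 + 5), b(K(-3, 1), 5)) = 1/(-27 - 2*(2 + 5)) = 1/(-27 - 2*7) = 1/(-27 - 14) = 1/(-41) = -1/41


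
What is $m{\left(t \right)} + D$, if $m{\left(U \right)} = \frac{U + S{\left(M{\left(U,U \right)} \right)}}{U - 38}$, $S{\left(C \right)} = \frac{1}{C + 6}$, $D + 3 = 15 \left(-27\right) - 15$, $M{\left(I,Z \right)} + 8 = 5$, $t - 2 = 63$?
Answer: $- \frac{34067}{81} \approx -420.58$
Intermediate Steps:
$t = 65$ ($t = 2 + 63 = 65$)
$M{\left(I,Z \right)} = -3$ ($M{\left(I,Z \right)} = -8 + 5 = -3$)
$D = -423$ ($D = -3 + \left(15 \left(-27\right) - 15\right) = -3 - 420 = -423$)
$S{\left(C \right)} = \frac{1}{6 + C}$
$m{\left(U \right)} = \frac{\frac{1}{3} + U}{-38 + U}$ ($m{\left(U \right)} = \frac{U + \frac{1}{6 - 3}}{U - 38} = \frac{U + \frac{1}{3}}{-38 + U} = \frac{\frac{1}{3} + U}{-38 + U}$)
$m{\left(t \right)} + D = \frac{\frac{1}{3} + 65}{-38 + 65} - 423 = \frac{1}{27} \cdot \frac{196}{3} - 423 = \frac{196}{81} - 423 = - \frac{34067}{81}$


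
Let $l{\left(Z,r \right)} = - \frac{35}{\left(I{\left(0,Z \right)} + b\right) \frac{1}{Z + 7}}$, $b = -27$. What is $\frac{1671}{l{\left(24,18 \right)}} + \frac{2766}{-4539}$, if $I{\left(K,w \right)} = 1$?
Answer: $\frac{64733428}{1641605} \approx 39.433$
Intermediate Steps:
$l{\left(Z,r \right)} = \frac{245}{26} + \frac{35 Z}{26}$ ($l{\left(Z,r \right)} = - \frac{35}{\left(1 - 27\right) \frac{1}{Z + 7}} = - \frac{35}{\left(-26\right) \frac{1}{7 + Z}} = - 35 \left(- \frac{7}{26} - \frac{Z}{26}\right) = \frac{245}{26} + \frac{35 Z}{26}$)
$\frac{1671}{l{\left(24,18 \right)}} + \frac{2766}{-4539} = \frac{1671}{\frac{245}{26} + \frac{35}{26} \cdot 24} + \frac{2766}{-4539} = \frac{1671}{\frac{245}{26} + \frac{420}{13}} + 2766 \left(- \frac{1}{4539}\right) = \frac{1671}{\frac{1085}{26}} - \frac{922}{1513} = 1671 \cdot \frac{26}{1085} - \frac{922}{1513} = \frac{43446}{1085} - \frac{922}{1513} = \frac{64733428}{1641605}$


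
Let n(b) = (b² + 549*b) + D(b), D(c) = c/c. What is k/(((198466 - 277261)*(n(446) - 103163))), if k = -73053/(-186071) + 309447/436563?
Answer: -414219211/10093118443590664080 ≈ -4.1040e-11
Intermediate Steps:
D(c) = 1
k = 3313753688/3008581999 (k = -73053*(-1/186071) + 309447*(1/436563) = 73053/186071 + 11461/16169 = 3313753688/3008581999 ≈ 1.1014)
n(b) = 1 + b² + 549*b (n(b) = (b² + 549*b) + 1 = 1 + b² + 549*b)
k/(((198466 - 277261)*(n(446) - 103163))) = 3313753688/(3008581999*(((198466 - 277261)*((1 + 446² + 549*446) - 103163)))) = 3313753688/(3008581999*((-78795*((1 + 198916 + 244854) - 103163)))) = 3313753688/(3008581999*((-78795*(443771 - 103163)))) = 3313753688/(3008581999*((-78795*340608))) = (3313753688/3008581999)/(-26838207360) = (3313753688/3008581999)*(-1/26838207360) = -414219211/10093118443590664080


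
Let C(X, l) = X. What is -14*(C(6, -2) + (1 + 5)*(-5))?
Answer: 336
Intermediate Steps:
-14*(C(6, -2) + (1 + 5)*(-5)) = -14*(6 + (1 + 5)*(-5)) = -14*(6 + 6*(-5)) = -14*(6 - 30) = -14*(-24) = 336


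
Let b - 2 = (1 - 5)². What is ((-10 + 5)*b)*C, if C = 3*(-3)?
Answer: 810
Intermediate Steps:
b = 18 (b = 2 + (1 - 5)² = 2 + (-4)² = 2 + 16 = 18)
C = -9
((-10 + 5)*b)*C = ((-10 + 5)*18)*(-9) = -5*18*(-9) = -90*(-9) = 810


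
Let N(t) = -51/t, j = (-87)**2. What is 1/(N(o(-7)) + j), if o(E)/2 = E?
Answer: 14/106017 ≈ 0.00013205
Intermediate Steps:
o(E) = 2*E
j = 7569
1/(N(o(-7)) + j) = 1/(-51/(2*(-7)) + 7569) = 1/(-51/(-14) + 7569) = 1/(-51*(-1/14) + 7569) = 1/(51/14 + 7569) = 1/(106017/14) = 14/106017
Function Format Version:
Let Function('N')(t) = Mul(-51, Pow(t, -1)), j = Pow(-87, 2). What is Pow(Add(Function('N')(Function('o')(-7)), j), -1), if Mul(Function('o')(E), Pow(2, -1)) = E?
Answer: Rational(14, 106017) ≈ 0.00013205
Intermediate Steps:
Function('o')(E) = Mul(2, E)
j = 7569
Pow(Add(Function('N')(Function('o')(-7)), j), -1) = Pow(Add(Mul(-51, Pow(Mul(2, -7), -1)), 7569), -1) = Pow(Add(Mul(-51, Pow(-14, -1)), 7569), -1) = Pow(Add(Mul(-51, Rational(-1, 14)), 7569), -1) = Pow(Add(Rational(51, 14), 7569), -1) = Pow(Rational(106017, 14), -1) = Rational(14, 106017)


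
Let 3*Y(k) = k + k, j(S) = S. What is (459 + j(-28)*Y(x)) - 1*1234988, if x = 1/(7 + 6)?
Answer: -48146687/39 ≈ -1.2345e+6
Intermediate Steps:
x = 1/13 ≈ 0.076923
Y(k) = 2*k/3 (Y(k) = (k + k)/3 = (2*k)/3 = 2*k/3)
(459 + j(-28)*Y(x)) - 1*1234988 = (459 - 56/(3*13)) - 1*1234988 = (459 - 28*2/39) - 1234988 = (459 - 56/39) - 1234988 = 17845/39 - 1234988 = -48146687/39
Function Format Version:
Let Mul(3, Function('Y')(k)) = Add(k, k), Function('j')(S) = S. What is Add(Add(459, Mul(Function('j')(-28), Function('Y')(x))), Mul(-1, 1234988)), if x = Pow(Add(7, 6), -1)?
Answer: Rational(-48146687, 39) ≈ -1.2345e+6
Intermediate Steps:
x = Rational(1, 13) (x = Pow(13, -1) = Rational(1, 13) ≈ 0.076923)
Function('Y')(k) = Mul(Rational(2, 3), k) (Function('Y')(k) = Mul(Rational(1, 3), Add(k, k)) = Mul(Rational(1, 3), Mul(2, k)) = Mul(Rational(2, 3), k))
Add(Add(459, Mul(Function('j')(-28), Function('Y')(x))), Mul(-1, 1234988)) = Add(Add(459, Mul(-28, Mul(Rational(2, 3), Rational(1, 13)))), Mul(-1, 1234988)) = Add(Add(459, Mul(-28, Rational(2, 39))), -1234988) = Add(Add(459, Rational(-56, 39)), -1234988) = Add(Rational(17845, 39), -1234988) = Rational(-48146687, 39)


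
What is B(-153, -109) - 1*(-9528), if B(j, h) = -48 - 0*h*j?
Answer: 9480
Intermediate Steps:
B(j, h) = -48 (B(j, h) = -48 - 0*j = -48 - 1*0 = -48 + 0 = -48)
B(-153, -109) - 1*(-9528) = -48 - 1*(-9528) = -48 + 9528 = 9480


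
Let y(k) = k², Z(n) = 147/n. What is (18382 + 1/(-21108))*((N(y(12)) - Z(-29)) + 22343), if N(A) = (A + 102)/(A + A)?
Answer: 12070789688880755/29382336 ≈ 4.1082e+8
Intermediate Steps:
N(A) = (102 + A)/(2*A) (N(A) = (102 + A)/((2*A)) = (102 + A)*(1/(2*A)) = (102 + A)/(2*A))
(18382 + 1/(-21108))*((N(y(12)) - Z(-29)) + 22343) = (18382 + 1/(-21108))*(((102 + 12²)/(2*(12²)) - 147/(-29)) + 22343) = (18382 - 1/21108)*(((½)*(102 + 144)/144 - 147*(-1)/29) + 22343) = 388007255*(((½)*(1/144)*246 - 1*(-147/29)) + 22343)/21108 = 388007255*((41/48 + 147/29) + 22343)/21108 = 388007255*(8245/1392 + 22343)/21108 = (388007255/21108)*(31109701/1392) = 12070789688880755/29382336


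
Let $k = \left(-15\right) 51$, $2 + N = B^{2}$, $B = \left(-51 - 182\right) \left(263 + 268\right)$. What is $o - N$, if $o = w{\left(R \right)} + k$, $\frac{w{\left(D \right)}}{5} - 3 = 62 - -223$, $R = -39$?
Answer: $-15307380052$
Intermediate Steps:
$B = -123723$ ($B = \left(-233\right) 531 = -123723$)
$w{\left(D \right)} = 1440$ ($w{\left(D \right)} = 15 + 5 \left(62 - -223\right) = 15 + 5 \left(62 + 223\right) = 15 + 5 \cdot 285 = 15 + 1425 = 1440$)
$N = 15307380727$ ($N = -2 + \left(-123723\right)^{2} = -2 + 15307380729 = 15307380727$)
$k = -765$
$o = 675$ ($o = 1440 - 765 = 675$)
$o - N = 675 - 15307380727 = -15307380052$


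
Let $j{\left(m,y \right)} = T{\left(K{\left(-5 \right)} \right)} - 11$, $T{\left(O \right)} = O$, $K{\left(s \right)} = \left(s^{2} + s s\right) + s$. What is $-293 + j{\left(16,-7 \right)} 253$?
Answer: $8309$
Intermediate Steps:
$K{\left(s \right)} = s + 2 s^{2}$ ($K{\left(s \right)} = \left(s^{2} + s^{2}\right) + s = 2 s^{2} + s = s + 2 s^{2}$)
$j{\left(m,y \right)} = 34$ ($j{\left(m,y \right)} = - 5 \left(1 + 2 \left(-5\right)\right) - 11 = - 5 \left(1 - 10\right) - 11 = \left(-5\right) \left(-9\right) - 11 = 45 - 11 = 34$)
$-293 + j{\left(16,-7 \right)} 253 = -293 + 34 \cdot 253 = -293 + 8602 = 8309$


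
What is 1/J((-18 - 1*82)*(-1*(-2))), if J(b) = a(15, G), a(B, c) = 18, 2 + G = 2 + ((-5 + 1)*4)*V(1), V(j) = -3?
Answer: 1/18 ≈ 0.055556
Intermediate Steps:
G = 48 (G = -2 + (2 + ((-5 + 1)*4)*(-3)) = -2 + (2 - 4*4*(-3)) = -2 + (2 - 16*(-3)) = -2 + (2 + 48) = -2 + 50 = 48)
J(b) = 18
1/J((-18 - 1*82)*(-1*(-2))) = 1/18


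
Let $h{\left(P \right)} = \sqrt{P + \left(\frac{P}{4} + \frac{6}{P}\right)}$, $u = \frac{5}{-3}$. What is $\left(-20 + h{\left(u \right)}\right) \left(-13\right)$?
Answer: $260 - \frac{13 i \sqrt{5115}}{30} \approx 260.0 - 30.992 i$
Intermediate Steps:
$u = - \frac{5}{3}$ ($u = 5 \left(- \frac{1}{3}\right) = - \frac{5}{3} \approx -1.6667$)
$h{\left(P \right)} = \sqrt{\frac{6}{P} + \frac{5 P}{4}}$ ($h{\left(P \right)} = \sqrt{P + \left(P \frac{1}{4} + \frac{6}{P}\right)} = \sqrt{P + \left(\frac{P}{4} + \frac{6}{P}\right)} = \sqrt{P + \left(\frac{6}{P} + \frac{P}{4}\right)} = \sqrt{\frac{6}{P} + \frac{5 P}{4}}$)
$\left(-20 + h{\left(u \right)}\right) \left(-13\right) = \left(-20 + \frac{\sqrt{5 \left(- \frac{5}{3}\right) + \frac{24}{- \frac{5}{3}}}}{2}\right) \left(-13\right) = \left(-20 + \frac{\sqrt{- \frac{25}{3} + 24 \left(- \frac{3}{5}\right)}}{2}\right) \left(-13\right) = \left(-20 + \frac{\sqrt{- \frac{25}{3} - \frac{72}{5}}}{2}\right) \left(-13\right) = \left(-20 + \frac{\sqrt{- \frac{341}{15}}}{2}\right) \left(-13\right) = \left(-20 + \frac{\frac{1}{15} i \sqrt{5115}}{2}\right) \left(-13\right) = \left(-20 + \frac{i \sqrt{5115}}{30}\right) \left(-13\right) = 260 - \frac{13 i \sqrt{5115}}{30}$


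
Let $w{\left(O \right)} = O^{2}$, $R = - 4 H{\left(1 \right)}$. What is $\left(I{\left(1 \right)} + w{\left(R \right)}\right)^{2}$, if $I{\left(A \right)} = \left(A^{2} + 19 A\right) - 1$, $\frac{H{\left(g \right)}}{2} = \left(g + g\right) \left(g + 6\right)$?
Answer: $157828969$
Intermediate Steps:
$H{\left(g \right)} = 4 g \left(6 + g\right)$ ($H{\left(g \right)} = 2 \left(g + g\right) \left(g + 6\right) = 2 \cdot 2 g \left(6 + g\right) = 4 g \left(6 + g\right)$)
$I{\left(A \right)} = -1 + A^{2} + 19 A$
$R = -112$ ($R = - 4 \cdot 4 \cdot 1 \left(6 + 1\right) = - 4 \cdot 4 \cdot 1 \cdot 7 = \left(-4\right) 28 = -112$)
$\left(I{\left(1 \right)} + w{\left(R \right)}\right)^{2} = \left(\left(-1 + 1^{2} + 19 \cdot 1\right) + \left(-112\right)^{2}\right)^{2} = \left(\left(-1 + 1 + 19\right) + 12544\right)^{2} = \left(19 + 12544\right)^{2} = 12563^{2} = 157828969$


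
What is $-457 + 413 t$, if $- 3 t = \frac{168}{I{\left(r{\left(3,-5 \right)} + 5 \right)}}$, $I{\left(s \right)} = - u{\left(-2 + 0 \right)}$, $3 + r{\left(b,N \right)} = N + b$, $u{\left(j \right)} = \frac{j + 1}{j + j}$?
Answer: $92055$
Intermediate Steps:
$u{\left(j \right)} = \frac{1 + j}{2 j}$
$r{\left(b,N \right)} = -3 + N + b$ ($r{\left(b,N \right)} = -3 + \left(N + b\right) = -3 + N + b$)
$I{\left(s \right)} = - \frac{1}{4}$ ($I{\left(s \right)} = - \frac{1 + \left(-2 + 0\right)}{2 \left(-2 + 0\right)} = - \frac{1 - 2}{2 \left(-2\right)} = - \frac{\left(-1\right) \left(-1\right)}{2 \cdot 2} = \left(-1\right) \frac{1}{4} = - \frac{1}{4}$)
$t = 224$ ($t = - \frac{168 \frac{1}{- \frac{1}{4}}}{3} = - \frac{168 \left(-4\right)}{3} = \left(- \frac{1}{3}\right) \left(-672\right) = 224$)
$-457 + 413 t = -457 + 413 \cdot 224 = -457 + 92512 = 92055$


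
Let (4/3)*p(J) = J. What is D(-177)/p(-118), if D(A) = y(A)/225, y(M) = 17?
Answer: -34/39825 ≈ -0.00085374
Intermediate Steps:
D(A) = 17/225
p(J) = 3*J/4
D(-177)/p(-118) = 17/(225*(((¾)*(-118)))) = 17/(225*(-177/2)) = (17/225)*(-2/177) = -34/39825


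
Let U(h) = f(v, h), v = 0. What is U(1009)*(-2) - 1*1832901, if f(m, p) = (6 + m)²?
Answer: -1832973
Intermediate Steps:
U(h) = 36 (U(h) = (6 + 0)² = 6² = 36)
U(1009)*(-2) - 1*1832901 = 36*(-2) - 1*1832901 = -72 - 1832901 = -1832973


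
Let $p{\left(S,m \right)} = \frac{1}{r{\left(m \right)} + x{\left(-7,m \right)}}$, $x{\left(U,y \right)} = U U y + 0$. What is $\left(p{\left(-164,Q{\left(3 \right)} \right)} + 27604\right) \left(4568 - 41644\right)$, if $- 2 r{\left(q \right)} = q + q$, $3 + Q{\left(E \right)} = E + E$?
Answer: $- \frac{36844061813}{36} \approx -1.0234 \cdot 10^{9}$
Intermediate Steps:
$x{\left(U,y \right)} = y U^{2}$ ($x{\left(U,y \right)} = U^{2} y + 0 = y U^{2} + 0 = y U^{2}$)
$Q{\left(E \right)} = -3 + 2 E$ ($Q{\left(E \right)} = -3 + \left(E + E\right) = -3 + 2 E$)
$r{\left(q \right)} = - q$ ($r{\left(q \right)} = - \frac{q + q}{2} = - \frac{2 q}{2} = - q$)
$p{\left(S,m \right)} = \frac{1}{48 m}$ ($p{\left(S,m \right)} = \frac{1}{- m + m \left(-7\right)^{2}} = \frac{1}{- m + m 49} = \frac{1}{- m + 49 m} = \frac{1}{48 m}$)
$\left(p{\left(-164,Q{\left(3 \right)} \right)} + 27604\right) \left(4568 - 41644\right) = \left(\frac{1}{48 \left(-3 + 2 \cdot 3\right)} + 27604\right) \left(4568 - 41644\right) = \left(\frac{1}{48 \left(-3 + 6\right)} + 27604\right) \left(-37076\right) = \left(\frac{1}{48 \cdot 3} + 27604\right) \left(-37076\right) = \left(\frac{1}{48} \cdot \frac{1}{3} + 27604\right) \left(-37076\right) = \left(\frac{1}{144} + 27604\right) \left(-37076\right) = \frac{3974977}{144} \left(-37076\right) = - \frac{36844061813}{36}$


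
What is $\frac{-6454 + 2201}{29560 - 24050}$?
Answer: $- \frac{4253}{5510} \approx -0.77187$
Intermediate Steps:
$\frac{-6454 + 2201}{29560 - 24050} = - \frac{4253}{5510}$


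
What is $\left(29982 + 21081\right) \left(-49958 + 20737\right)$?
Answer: $-1492111923$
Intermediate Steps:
$\left(29982 + 21081\right) \left(-49958 + 20737\right) = 51063 \left(-29221\right) = -1492111923$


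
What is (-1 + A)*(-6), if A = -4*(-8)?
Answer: -186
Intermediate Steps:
A = 32
(-1 + A)*(-6) = (-1 + 32)*(-6) = 31*(-6) = -186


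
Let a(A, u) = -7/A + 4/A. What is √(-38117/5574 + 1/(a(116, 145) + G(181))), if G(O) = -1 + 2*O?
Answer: I*√372372721137308814/233400102 ≈ 2.6145*I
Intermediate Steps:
a(A, u) = -3/A
√(-38117/5574 + 1/(a(116, 145) + G(181))) = √(-38117/5574 + 1/(-3/116 + (-1 + 2*181))) = √(-38117*1/5574 + 1/(-3*1/116 + (-1 + 362))) = √(-38117/5574 + 1/(-3/116 + 361)) = √(-38117/5574 + 1/(41873/116)) = √(-38117/5574 + 116/41873) = √(-1595426557/233400102) = I*√372372721137308814/233400102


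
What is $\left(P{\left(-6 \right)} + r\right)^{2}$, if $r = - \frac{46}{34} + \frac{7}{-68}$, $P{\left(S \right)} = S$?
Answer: $\frac{257049}{4624} \approx 55.59$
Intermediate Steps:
$r = - \frac{99}{68}$ ($r = \left(-46\right) \frac{1}{34} + 7 \left(- \frac{1}{68}\right) = - \frac{23}{17} - \frac{7}{68} = - \frac{99}{68} \approx -1.4559$)
$\left(P{\left(-6 \right)} + r\right)^{2} = \left(-6 - \frac{99}{68}\right)^{2} = \left(- \frac{507}{68}\right)^{2} = \frac{257049}{4624}$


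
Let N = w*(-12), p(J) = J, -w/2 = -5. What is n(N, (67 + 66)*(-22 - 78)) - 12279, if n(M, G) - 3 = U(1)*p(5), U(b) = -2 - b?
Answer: -12291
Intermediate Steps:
w = 10 (w = -2*(-5) = 10)
N = -120 (N = 10*(-12) = -120)
n(M, G) = -12 (n(M, G) = 3 + (-2 - 1*1)*5 = 3 + (-2 - 1)*5 = 3 - 3*5 = 3 - 15 = -12)
n(N, (67 + 66)*(-22 - 78)) - 12279 = -12 - 12279 = -12291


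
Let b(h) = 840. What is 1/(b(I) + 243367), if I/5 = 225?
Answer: 1/244207 ≈ 4.0949e-6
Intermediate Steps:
I = 1125 (I = 5*225 = 1125)
1/(b(I) + 243367) = 1/(840 + 243367) = 1/244207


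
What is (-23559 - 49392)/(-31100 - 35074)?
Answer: 24317/22058 ≈ 1.1024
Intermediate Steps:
(-23559 - 49392)/(-31100 - 35074) = -72951/(-66174) = -72951*(-1/66174) = 24317/22058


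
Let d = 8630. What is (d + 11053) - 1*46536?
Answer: -26853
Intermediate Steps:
(d + 11053) - 1*46536 = (8630 + 11053) - 1*46536 = 19683 - 46536 = -26853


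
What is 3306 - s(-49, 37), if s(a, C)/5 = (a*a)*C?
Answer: -440879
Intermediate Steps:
s(a, C) = 5*C*a**2 (s(a, C) = 5*((a*a)*C) = 5*(a**2*C) = 5*(C*a**2) = 5*C*a**2)
3306 - s(-49, 37) = 3306 - 5*37*(-49)**2 = 3306 - 5*37*2401 = 3306 - 1*444185 = 3306 - 444185 = -440879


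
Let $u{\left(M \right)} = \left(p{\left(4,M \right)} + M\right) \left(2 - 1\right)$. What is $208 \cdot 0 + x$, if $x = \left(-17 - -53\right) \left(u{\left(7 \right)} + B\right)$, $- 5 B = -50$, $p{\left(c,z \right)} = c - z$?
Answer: $504$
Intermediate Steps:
$B = 10$ ($B = \left(- \frac{1}{5}\right) \left(-50\right) = 10$)
$u{\left(M \right)} = 4$ ($u{\left(M \right)} = \left(\left(4 - M\right) + M\right) \left(2 - 1\right) = 4 \cdot 1 = 4$)
$x = 504$ ($x = \left(-17 - -53\right) \left(4 + 10\right) = \left(-17 + 53\right) 14 = 36 \cdot 14 = 504$)
$208 \cdot 0 + x = 208 \cdot 0 + 504 = 0 + 504 = 504$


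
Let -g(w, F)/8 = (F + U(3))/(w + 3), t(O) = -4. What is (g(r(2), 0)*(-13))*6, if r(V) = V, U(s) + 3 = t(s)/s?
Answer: -2704/5 ≈ -540.80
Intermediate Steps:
U(s) = -3 - 4/s
g(w, F) = -8*(-13/3 + F)/(3 + w) (g(w, F) = -8*(F + (-3 - 4/3))/(w + 3) = -8*(F + (-3 - 4*⅓))/(3 + w) = -8*(F + (-3 - 4/3))/(3 + w) = -8*(F - 13/3)/(3 + w) = -8*(-13/3 + F)/(3 + w))
(g(r(2), 0)*(-13))*6 = ((8*(13 - 3*0)/(3*(3 + 2)))*(-13))*6 = (((8/3)*(13 + 0)/5)*(-13))*6 = (((8/3)*(⅕)*13)*(-13))*6 = ((104/15)*(-13))*6 = -1352/15*6 = -2704/5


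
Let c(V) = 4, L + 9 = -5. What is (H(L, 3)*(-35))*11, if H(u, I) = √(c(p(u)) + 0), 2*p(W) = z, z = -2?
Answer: -770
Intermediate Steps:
L = -14 (L = -9 - 5 = -14)
p(W) = -1 (p(W) = (½)*(-2) = -1)
H(u, I) = 2 (H(u, I) = √(4 + 0) = √4 = 2)
(H(L, 3)*(-35))*11 = (2*(-35))*11 = -70*11 = -770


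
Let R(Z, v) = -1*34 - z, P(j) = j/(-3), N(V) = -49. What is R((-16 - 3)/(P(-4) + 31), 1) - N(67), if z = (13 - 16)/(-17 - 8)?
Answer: 372/25 ≈ 14.880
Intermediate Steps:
z = 3/25 (z = -3/(-25) = -3*(-1/25) = 3/25 ≈ 0.12000)
P(j) = -j/3 (P(j) = j*(-⅓) = -j/3)
R(Z, v) = -853/25 (R(Z, v) = -1*34 - 1*3/25 = -34 - 3/25 = -853/25)
R((-16 - 3)/(P(-4) + 31), 1) - N(67) = -853/25 - 1*(-49) = -853/25 + 49 = 372/25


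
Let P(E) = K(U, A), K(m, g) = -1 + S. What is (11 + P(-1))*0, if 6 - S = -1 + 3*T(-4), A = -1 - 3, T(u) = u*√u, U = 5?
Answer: 0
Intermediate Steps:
T(u) = u^(3/2)
A = -4
S = 7 + 24*I (S = 6 - (-1 + 3*(-4)^(3/2)) = 6 - (-1 + 3*(-8*I)) = 6 - (-1 - 24*I) = 6 + (1 + 24*I) = 7 + 24*I ≈ 7.0 + 24.0*I)
K(m, g) = 6 + 24*I (K(m, g) = -1 + (7 + 24*I) = 6 + 24*I)
P(E) = 6 + 24*I
(11 + P(-1))*0 = (11 + (6 + 24*I))*0 = (17 + 24*I)*0 = 0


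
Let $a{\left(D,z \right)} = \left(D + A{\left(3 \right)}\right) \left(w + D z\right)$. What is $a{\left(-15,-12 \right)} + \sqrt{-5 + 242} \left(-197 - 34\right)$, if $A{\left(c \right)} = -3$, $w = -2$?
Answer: $-3204 - 231 \sqrt{237} \approx -6760.2$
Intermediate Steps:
$a{\left(D,z \right)} = \left(-3 + D\right) \left(-2 + D z\right)$ ($a{\left(D,z \right)} = \left(D - 3\right) \left(-2 + D z\right) = \left(-3 + D\right) \left(-2 + D z\right)$)
$a{\left(-15,-12 \right)} + \sqrt{-5 + 242} \left(-197 - 34\right) = \left(6 - -30 - 12 \left(-15\right)^{2} - \left(-45\right) \left(-12\right)\right) + \sqrt{-5 + 242} \left(-197 - 34\right) = \left(6 + 30 - 2700 - 540\right) + \sqrt{237} \left(-197 - 34\right) = \left(6 + 30 - 2700 - 540\right) + \sqrt{237} \left(-231\right) = -3204 - 231 \sqrt{237}$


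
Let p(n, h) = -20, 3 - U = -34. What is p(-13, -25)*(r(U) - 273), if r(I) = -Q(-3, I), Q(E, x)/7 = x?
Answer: 10640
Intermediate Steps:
U = 37 (U = 3 - 1*(-34) = 3 + 34 = 37)
Q(E, x) = 7*x
r(I) = -7*I
p(-13, -25)*(r(U) - 273) = -20*(-7*37 - 273) = -20*(-259 - 273) = -20*(-532) = 10640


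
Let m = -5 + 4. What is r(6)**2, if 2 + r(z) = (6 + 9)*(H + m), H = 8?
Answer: 10609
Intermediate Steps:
m = -1
r(z) = 103 (r(z) = -2 + (6 + 9)*(8 - 1) = -2 + 15*7 = -2 + 105 = 103)
r(6)**2 = 103**2 = 10609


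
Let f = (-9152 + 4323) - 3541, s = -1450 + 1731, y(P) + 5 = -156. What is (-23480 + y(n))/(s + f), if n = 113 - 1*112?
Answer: 23641/8089 ≈ 2.9226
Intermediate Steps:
n = 1 (n = 113 - 112 = 1)
y(P) = -161 (y(P) = -5 - 156 = -161)
s = 281
f = -8370 (f = -4829 - 3541 = -8370)
(-23480 + y(n))/(s + f) = (-23480 - 161)/(281 - 8370) = -23641/(-8089) = -23641*(-1/8089) = 23641/8089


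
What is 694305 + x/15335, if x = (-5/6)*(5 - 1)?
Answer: 6388300303/9201 ≈ 6.9431e+5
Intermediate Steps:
x = -10/3 (x = -5*⅙*4 = -⅚*4 = -10/3 ≈ -3.3333)
694305 + x/15335 = 694305 - 10/3/15335 = 694305 + (1/15335)*(-10/3) = 694305 - 2/9201 = 6388300303/9201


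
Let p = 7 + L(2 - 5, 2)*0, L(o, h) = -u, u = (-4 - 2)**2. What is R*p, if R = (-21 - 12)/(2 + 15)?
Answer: -231/17 ≈ -13.588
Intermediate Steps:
u = 36 (u = (-6)**2 = 36)
L(o, h) = -36 (L(o, h) = -1*36 = -36)
p = 7 (p = 7 - 36*0 = 7 + 0 = 7)
R = -33/17 ≈ -1.9412
R*p = -33/17*7 = -231/17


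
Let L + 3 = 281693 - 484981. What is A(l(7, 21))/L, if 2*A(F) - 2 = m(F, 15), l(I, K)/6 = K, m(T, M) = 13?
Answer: -15/406582 ≈ -3.6893e-5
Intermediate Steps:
l(I, K) = 6*K
A(F) = 15/2 (A(F) = 1 + (1/2)*13 = 1 + 13/2 = 15/2)
L = -203291 (L = -3 + (281693 - 484981) = -3 - 203288 = -203291)
A(l(7, 21))/L = (15/2)/(-203291) = (15/2)*(-1/203291) = -15/406582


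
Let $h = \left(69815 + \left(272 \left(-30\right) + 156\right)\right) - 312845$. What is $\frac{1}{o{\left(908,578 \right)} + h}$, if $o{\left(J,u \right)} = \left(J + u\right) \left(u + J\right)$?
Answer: $\frac{1}{1957162} \approx 5.1094 \cdot 10^{-7}$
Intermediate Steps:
$o{\left(J,u \right)} = \left(J + u\right)^{2}$ ($o{\left(J,u \right)} = \left(J + u\right) \left(J + u\right) = \left(J + u\right)^{2}$)
$h = -251034$ ($h = \left(69815 + \left(-8160 + 156\right)\right) - 312845 = \left(69815 - 8004\right) - 312845 = 61811 - 312845 = -251034$)
$\frac{1}{o{\left(908,578 \right)} + h} = \frac{1}{\left(908 + 578\right)^{2} - 251034} = \frac{1}{1486^{2} - 251034} = \frac{1}{2208196 - 251034} = \frac{1}{1957162}$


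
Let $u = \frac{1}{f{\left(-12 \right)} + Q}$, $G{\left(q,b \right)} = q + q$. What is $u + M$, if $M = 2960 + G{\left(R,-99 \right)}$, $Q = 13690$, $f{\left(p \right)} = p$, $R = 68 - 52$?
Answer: $\frac{40924577}{13678} \approx 2992.0$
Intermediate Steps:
$R = 16$
$G{\left(q,b \right)} = 2 q$
$u = \frac{1}{13678}$ ($u = \frac{1}{-12 + 13690} = \frac{1}{13678} \approx 7.311 \cdot 10^{-5}$)
$M = 2992$ ($M = 2960 + 2 \cdot 16 = 2960 + 32 = 2992$)
$u + M = \frac{1}{13678} + 2992 = \frac{40924577}{13678}$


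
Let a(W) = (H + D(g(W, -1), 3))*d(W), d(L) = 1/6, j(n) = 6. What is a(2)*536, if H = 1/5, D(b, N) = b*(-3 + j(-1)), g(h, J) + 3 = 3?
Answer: 268/15 ≈ 17.867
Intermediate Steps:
g(h, J) = 0 (g(h, J) = -3 + 3 = 0)
d(L) = ⅙
D(b, N) = 3*b (D(b, N) = b*(-3 + 6) = b*3 = 3*b)
H = ⅕ ≈ 0.20000
a(W) = 1/30 (a(W) = (⅕ + 3*0)*(⅙) = (⅕ + 0)*(⅙) = (⅕)*(⅙) = 1/30)
a(2)*536 = (1/30)*536 = 268/15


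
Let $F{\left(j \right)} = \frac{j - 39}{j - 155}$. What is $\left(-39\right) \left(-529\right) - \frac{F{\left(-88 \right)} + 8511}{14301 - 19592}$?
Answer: $\frac{55150963}{2673} \approx 20633.0$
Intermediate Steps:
$F{\left(j \right)} = \frac{-39 + j}{-155 + j}$
$\left(-39\right) \left(-529\right) - \frac{F{\left(-88 \right)} + 8511}{14301 - 19592} = \left(-39\right) \left(-529\right) - \frac{\frac{-39 - 88}{-155 - 88} + 8511}{14301 - 19592} = 20631 - \frac{\frac{1}{-243} \left(-127\right) + 8511}{-5291} = 20631 - \left(\left(- \frac{1}{243}\right) \left(-127\right) + 8511\right) \left(- \frac{1}{5291}\right) = 20631 - \left(\frac{127}{243} + 8511\right) \left(- \frac{1}{5291}\right) = 20631 - \frac{2068300}{243} \left(- \frac{1}{5291}\right) = 20631 - - \frac{4300}{2673} = 20631 + \frac{4300}{2673} = \frac{55150963}{2673}$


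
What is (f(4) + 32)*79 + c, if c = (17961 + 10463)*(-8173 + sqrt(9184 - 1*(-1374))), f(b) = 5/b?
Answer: -929226901/4 + 28424*sqrt(10558) ≈ -2.2939e+8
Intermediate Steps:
c = -232309352 + 28424*sqrt(10558) (c = 28424*(-8173 + sqrt(9184 + 1374)) = 28424*(-8173 + sqrt(10558)) = -232309352 + 28424*sqrt(10558) ≈ -2.2939e+8)
(f(4) + 32)*79 + c = (5/4 + 32)*79 + (-232309352 + 28424*sqrt(10558)) = (133/4)*79 + (-232309352 + 28424*sqrt(10558)) = 10507/4 + (-232309352 + 28424*sqrt(10558)) = -929226901/4 + 28424*sqrt(10558)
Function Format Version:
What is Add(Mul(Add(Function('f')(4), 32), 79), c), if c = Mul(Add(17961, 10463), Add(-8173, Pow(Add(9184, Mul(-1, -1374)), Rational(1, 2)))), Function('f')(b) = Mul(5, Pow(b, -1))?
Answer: Add(Rational(-929226901, 4), Mul(28424, Pow(10558, Rational(1, 2)))) ≈ -2.2939e+8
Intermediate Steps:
c = Add(-232309352, Mul(28424, Pow(10558, Rational(1, 2)))) (c = Mul(28424, Add(-8173, Pow(Add(9184, 1374), Rational(1, 2)))) = Mul(28424, Add(-8173, Pow(10558, Rational(1, 2)))) = Add(-232309352, Mul(28424, Pow(10558, Rational(1, 2)))) ≈ -2.2939e+8)
Add(Mul(Add(Function('f')(4), 32), 79), c) = Add(Mul(Add(Mul(5, Pow(4, -1)), 32), 79), Add(-232309352, Mul(28424, Pow(10558, Rational(1, 2))))) = Add(Mul(Add(Mul(5, Rational(1, 4)), 32), 79), Add(-232309352, Mul(28424, Pow(10558, Rational(1, 2))))) = Add(Mul(Add(Rational(5, 4), 32), 79), Add(-232309352, Mul(28424, Pow(10558, Rational(1, 2))))) = Add(Mul(Rational(133, 4), 79), Add(-232309352, Mul(28424, Pow(10558, Rational(1, 2))))) = Add(Rational(10507, 4), Add(-232309352, Mul(28424, Pow(10558, Rational(1, 2))))) = Add(Rational(-929226901, 4), Mul(28424, Pow(10558, Rational(1, 2))))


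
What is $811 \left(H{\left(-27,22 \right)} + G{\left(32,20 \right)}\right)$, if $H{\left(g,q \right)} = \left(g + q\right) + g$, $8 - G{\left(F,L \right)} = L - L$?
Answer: $-19464$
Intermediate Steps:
$G{\left(F,L \right)} = 8$ ($G{\left(F,L \right)} = 8 - \left(L - L\right) = 8 - 0 = 8 + 0 = 8$)
$H{\left(g,q \right)} = q + 2 g$
$811 \left(H{\left(-27,22 \right)} + G{\left(32,20 \right)}\right) = 811 \left(\left(22 + 2 \left(-27\right)\right) + 8\right) = 811 \left(\left(22 - 54\right) + 8\right) = 811 \left(-32 + 8\right) = 811 \left(-24\right) = -19464$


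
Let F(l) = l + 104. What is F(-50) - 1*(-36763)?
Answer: 36817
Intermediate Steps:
F(l) = 104 + l
F(-50) - 1*(-36763) = (104 - 50) - 1*(-36763) = 54 + 36763 = 36817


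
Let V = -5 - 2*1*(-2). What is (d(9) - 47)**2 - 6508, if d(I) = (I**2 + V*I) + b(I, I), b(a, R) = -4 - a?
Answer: -6364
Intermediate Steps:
V = -1 (V = -5 - 2*(-2) = -5 + 4 = -1)
d(I) = -4 + I**2 - 2*I (d(I) = (I**2 - I) + (-4 - I) = -4 + I**2 - 2*I)
(d(9) - 47)**2 - 6508 = ((-4 + 9**2 - 2*9) - 47)**2 - 6508 = ((-4 + 81 - 18) - 47)**2 - 6508 = (59 - 47)**2 - 6508 = 12**2 - 6508 = 144 - 6508 = -6364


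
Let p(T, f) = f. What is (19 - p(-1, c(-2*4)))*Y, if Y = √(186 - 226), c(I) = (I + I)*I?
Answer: -218*I*√10 ≈ -689.38*I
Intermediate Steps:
c(I) = 2*I² (c(I) = (2*I)*I = 2*I²)
Y = 2*I*√10 (Y = √(-40) = 2*I*√10 ≈ 6.3246*I)
(19 - p(-1, c(-2*4)))*Y = (19 - 2*(-2*4)²)*(2*I*√10) = (19 - 2*(-8)²)*(2*I*√10) = (19 - 2*64)*(2*I*√10) = (19 - 1*128)*(2*I*√10) = (19 - 128)*(2*I*√10) = -218*I*√10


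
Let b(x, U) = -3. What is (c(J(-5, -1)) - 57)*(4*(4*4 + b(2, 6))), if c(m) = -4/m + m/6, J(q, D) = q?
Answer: -44486/15 ≈ -2965.7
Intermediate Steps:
c(m) = -4/m + m/6 (c(m) = -4/m + m*(⅙) = -4/m + m/6)
(c(J(-5, -1)) - 57)*(4*(4*4 + b(2, 6))) = ((-4/(-5) + (⅙)*(-5)) - 57)*(4*(4*4 - 3)) = ((-4*(-⅕) - ⅚) - 57)*(4*(16 - 3)) = ((⅘ - ⅚) - 57)*(4*13) = (-1/30 - 57)*52 = -1711/30*52 = -44486/15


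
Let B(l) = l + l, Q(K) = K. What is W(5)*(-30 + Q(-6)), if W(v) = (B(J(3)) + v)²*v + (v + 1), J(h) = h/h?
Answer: -9036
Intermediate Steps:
J(h) = 1
B(l) = 2*l
W(v) = 1 + v + v*(2 + v)² (W(v) = (2*1 + v)²*v + (v + 1) = (2 + v)²*v + (1 + v) = v*(2 + v)² + (1 + v) = 1 + v + v*(2 + v)²)
W(5)*(-30 + Q(-6)) = (1 + 5 + 5*(2 + 5)²)*(-30 - 6) = (1 + 5 + 5*7²)*(-36) = (1 + 5 + 5*49)*(-36) = (1 + 5 + 245)*(-36) = 251*(-36) = -9036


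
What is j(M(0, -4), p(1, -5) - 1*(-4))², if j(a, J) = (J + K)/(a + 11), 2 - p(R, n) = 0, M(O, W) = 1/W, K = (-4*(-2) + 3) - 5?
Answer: 2304/1849 ≈ 1.2461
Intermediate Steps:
K = 6 (K = (8 + 3) - 5 = 11 - 5 = 6)
p(R, n) = 2 (p(R, n) = 2 - 1*0 = 2 + 0 = 2)
j(a, J) = (6 + J)/(11 + a) (j(a, J) = (J + 6)/(a + 11) = (6 + J)/(11 + a))
j(M(0, -4), p(1, -5) - 1*(-4))² = ((6 + (2 - 1*(-4)))/(11 + 1/(-4)))² = ((6 + (2 + 4))/(11 - ¼))² = ((6 + 6)/(43/4))² = ((4/43)*12)² = (48/43)² = 2304/1849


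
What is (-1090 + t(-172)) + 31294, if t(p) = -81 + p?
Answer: 29951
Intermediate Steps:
(-1090 + t(-172)) + 31294 = (-1090 + (-81 - 172)) + 31294 = (-1090 - 253) + 31294 = -1343 + 31294 = 29951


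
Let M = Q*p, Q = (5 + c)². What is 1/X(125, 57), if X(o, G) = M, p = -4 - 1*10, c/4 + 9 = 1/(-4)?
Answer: -1/14336 ≈ -6.9754e-5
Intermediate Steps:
c = -37 (c = -36 + 4/(-4) = -36 + 4*(-¼) = -36 - 1 = -37)
Q = 1024 (Q = (5 - 37)² = (-32)² = 1024)
p = -14 (p = -4 - 10 = -14)
M = -14336 (M = 1024*(-14) = -14336)
X(o, G) = -14336
1/X(125, 57) = 1/(-14336) = -1/14336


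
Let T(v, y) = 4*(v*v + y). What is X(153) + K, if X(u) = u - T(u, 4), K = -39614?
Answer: -133113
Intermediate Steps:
T(v, y) = 4*y + 4*v² (T(v, y) = 4*(v² + y) = 4*(y + v²) = 4*y + 4*v²)
X(u) = -16 + u - 4*u² (X(u) = u - (4*4 + 4*u²) = u - (16 + 4*u²) = u + (-16 - 4*u²) = -16 + u - 4*u²)
X(153) + K = (-16 + 153 - 4*153²) - 39614 = (-16 + 153 - 4*23409) - 39614 = (-16 + 153 - 93636) - 39614 = -93499 - 39614 = -133113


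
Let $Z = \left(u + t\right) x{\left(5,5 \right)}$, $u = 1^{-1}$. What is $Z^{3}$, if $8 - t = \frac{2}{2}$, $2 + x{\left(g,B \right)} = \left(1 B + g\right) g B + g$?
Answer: $8291469824$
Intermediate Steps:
$x{\left(g,B \right)} = -2 + g + B g \left(B + g\right)$ ($x{\left(g,B \right)} = -2 + \left(\left(1 B + g\right) g B + g\right) = -2 + \left(\left(B + g\right) g B + g\right) = -2 + \left(g \left(B + g\right) B + g\right) = -2 + \left(B g \left(B + g\right) + g\right) = -2 + \left(g + B g \left(B + g\right)\right) = -2 + g + B g \left(B + g\right)$)
$t = 7$ ($t = 8 - \frac{2}{2} = 8 - 2 \cdot \frac{1}{2} = 8 - 1 = 7$)
$u = 1$
$Z = 2024$ ($Z = \left(1 + 7\right) \left(-2 + 5 + 5 \cdot 5^{2} + 5 \cdot 5^{2}\right) = 8 \left(-2 + 5 + 5 \cdot 25 + 5 \cdot 25\right) = 8 \left(-2 + 5 + 125 + 125\right) = 8 \cdot 253 = 2024$)
$Z^{3} = 2024^{3} = 8291469824$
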